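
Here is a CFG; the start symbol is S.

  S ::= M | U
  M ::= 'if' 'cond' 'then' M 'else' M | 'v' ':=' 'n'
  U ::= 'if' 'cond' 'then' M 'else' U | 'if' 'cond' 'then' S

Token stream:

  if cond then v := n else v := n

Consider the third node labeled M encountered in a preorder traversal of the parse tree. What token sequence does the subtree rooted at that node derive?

v := n

[S [M if cond then [M v := n] else [M v := n]]]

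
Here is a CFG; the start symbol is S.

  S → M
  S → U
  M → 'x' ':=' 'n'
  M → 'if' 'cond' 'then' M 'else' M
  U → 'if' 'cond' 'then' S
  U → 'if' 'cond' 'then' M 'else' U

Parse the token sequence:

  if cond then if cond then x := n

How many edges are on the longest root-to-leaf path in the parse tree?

[S [U if cond then [S [U if cond then [S [M x := n]]]]]]

6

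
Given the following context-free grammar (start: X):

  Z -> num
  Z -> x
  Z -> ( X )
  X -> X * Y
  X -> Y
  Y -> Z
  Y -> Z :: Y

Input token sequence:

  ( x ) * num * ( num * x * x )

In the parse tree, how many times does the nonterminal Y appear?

[X [X [X [Y [Z ( [X [Y [Z x]]] )]]] * [Y [Z num]]] * [Y [Z ( [X [X [X [Y [Z num]]] * [Y [Z x]]] * [Y [Z x]]] )]]]

7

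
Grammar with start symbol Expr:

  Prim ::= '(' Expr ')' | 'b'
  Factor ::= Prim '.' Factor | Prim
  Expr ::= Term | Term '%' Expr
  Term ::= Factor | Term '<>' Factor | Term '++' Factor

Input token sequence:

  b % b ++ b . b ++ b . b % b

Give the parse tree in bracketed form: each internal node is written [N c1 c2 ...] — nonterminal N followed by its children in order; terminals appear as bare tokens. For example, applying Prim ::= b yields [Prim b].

Expr
Term % Expr
Factor % Expr
Prim % Expr
b % Expr
b % Term % Expr
b % Term ++ Factor % Expr
b % Term ++ Factor ++ Factor % Expr
b % Factor ++ Factor ++ Factor % Expr
b % Prim ++ Factor ++ Factor % Expr
b % b ++ Factor ++ Factor % Expr
b % b ++ Prim . Factor ++ Factor % Expr
b % b ++ b . Factor ++ Factor % Expr
b % b ++ b . Prim ++ Factor % Expr
b % b ++ b . b ++ Factor % Expr
b % b ++ b . b ++ Prim . Factor % Expr
b % b ++ b . b ++ b . Factor % Expr
b % b ++ b . b ++ b . Prim % Expr
b % b ++ b . b ++ b . b % Expr
b % b ++ b . b ++ b . b % Term
b % b ++ b . b ++ b . b % Factor
b % b ++ b . b ++ b . b % Prim
b % b ++ b . b ++ b . b % b

[Expr [Term [Factor [Prim b]]] % [Expr [Term [Term [Term [Factor [Prim b]]] ++ [Factor [Prim b] . [Factor [Prim b]]]] ++ [Factor [Prim b] . [Factor [Prim b]]]] % [Expr [Term [Factor [Prim b]]]]]]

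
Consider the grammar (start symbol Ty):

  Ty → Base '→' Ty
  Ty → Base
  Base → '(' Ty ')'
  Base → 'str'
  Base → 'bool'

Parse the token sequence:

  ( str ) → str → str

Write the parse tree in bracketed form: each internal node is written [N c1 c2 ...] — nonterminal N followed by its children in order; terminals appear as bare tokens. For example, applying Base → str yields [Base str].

[Ty [Base ( [Ty [Base str]] )] → [Ty [Base str] → [Ty [Base str]]]]

Ty
Base → Ty
( Ty ) → Ty
( Base ) → Ty
( str ) → Ty
( str ) → Base → Ty
( str ) → str → Ty
( str ) → str → Base
( str ) → str → str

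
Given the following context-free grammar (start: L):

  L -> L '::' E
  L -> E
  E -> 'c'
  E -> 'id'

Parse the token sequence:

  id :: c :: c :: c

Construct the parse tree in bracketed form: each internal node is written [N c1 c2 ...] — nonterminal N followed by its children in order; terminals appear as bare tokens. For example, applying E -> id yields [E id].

L
L :: E
L :: E :: E
L :: E :: E :: E
E :: E :: E :: E
id :: E :: E :: E
id :: c :: E :: E
id :: c :: c :: E
id :: c :: c :: c

[L [L [L [L [E id]] :: [E c]] :: [E c]] :: [E c]]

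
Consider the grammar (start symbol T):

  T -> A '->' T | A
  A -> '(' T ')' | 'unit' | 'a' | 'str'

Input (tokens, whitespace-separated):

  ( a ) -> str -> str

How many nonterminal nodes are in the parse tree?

8

[T [A ( [T [A a]] )] -> [T [A str] -> [T [A str]]]]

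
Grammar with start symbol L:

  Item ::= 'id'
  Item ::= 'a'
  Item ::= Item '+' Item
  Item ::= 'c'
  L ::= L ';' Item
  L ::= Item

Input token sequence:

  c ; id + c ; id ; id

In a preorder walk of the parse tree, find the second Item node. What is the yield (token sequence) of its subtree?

id + c

[L [L [L [L [Item c]] ; [Item [Item id] + [Item c]]] ; [Item id]] ; [Item id]]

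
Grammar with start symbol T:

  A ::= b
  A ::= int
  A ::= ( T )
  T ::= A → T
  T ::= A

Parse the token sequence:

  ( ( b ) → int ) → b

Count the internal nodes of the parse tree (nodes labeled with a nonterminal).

10

[T [A ( [T [A ( [T [A b]] )] → [T [A int]]] )] → [T [A b]]]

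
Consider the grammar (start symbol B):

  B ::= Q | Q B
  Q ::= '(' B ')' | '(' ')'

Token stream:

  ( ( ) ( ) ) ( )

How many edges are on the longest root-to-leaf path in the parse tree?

5

[B [Q ( [B [Q ( )] [B [Q ( )]]] )] [B [Q ( )]]]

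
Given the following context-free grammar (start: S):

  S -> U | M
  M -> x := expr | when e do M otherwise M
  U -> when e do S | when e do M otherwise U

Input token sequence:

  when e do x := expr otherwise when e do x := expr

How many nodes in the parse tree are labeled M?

2

[S [U when e do [M x := expr] otherwise [U when e do [S [M x := expr]]]]]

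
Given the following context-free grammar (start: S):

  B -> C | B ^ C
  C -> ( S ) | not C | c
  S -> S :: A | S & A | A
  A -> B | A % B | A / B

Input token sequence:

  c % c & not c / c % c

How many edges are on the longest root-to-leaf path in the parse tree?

[S [S [A [A [B [C c]]] % [B [C c]]]] & [A [A [A [B [C not [C c]]]] / [B [C c]]] % [B [C c]]]]

7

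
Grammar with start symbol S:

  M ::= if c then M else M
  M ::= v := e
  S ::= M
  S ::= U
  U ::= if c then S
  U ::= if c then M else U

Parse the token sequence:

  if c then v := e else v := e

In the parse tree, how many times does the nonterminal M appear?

[S [M if c then [M v := e] else [M v := e]]]

3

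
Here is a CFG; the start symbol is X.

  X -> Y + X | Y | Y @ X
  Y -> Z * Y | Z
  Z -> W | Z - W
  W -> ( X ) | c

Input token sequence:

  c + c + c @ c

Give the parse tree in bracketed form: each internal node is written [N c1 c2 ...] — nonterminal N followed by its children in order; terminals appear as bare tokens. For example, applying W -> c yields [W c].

[X [Y [Z [W c]]] + [X [Y [Z [W c]]] + [X [Y [Z [W c]]] @ [X [Y [Z [W c]]]]]]]

X
Y + X
Z + X
W + X
c + X
c + Y + X
c + Z + X
c + W + X
c + c + X
c + c + Y @ X
c + c + Z @ X
c + c + W @ X
c + c + c @ X
c + c + c @ Y
c + c + c @ Z
c + c + c @ W
c + c + c @ c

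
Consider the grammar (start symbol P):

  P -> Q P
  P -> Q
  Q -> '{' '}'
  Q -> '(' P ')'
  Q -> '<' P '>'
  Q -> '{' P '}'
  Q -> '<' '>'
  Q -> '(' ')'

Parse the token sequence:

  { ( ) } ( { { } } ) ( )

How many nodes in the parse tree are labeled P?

[P [Q { [P [Q ( )]] }] [P [Q ( [P [Q { [P [Q { }]] }]] )] [P [Q ( )]]]]

6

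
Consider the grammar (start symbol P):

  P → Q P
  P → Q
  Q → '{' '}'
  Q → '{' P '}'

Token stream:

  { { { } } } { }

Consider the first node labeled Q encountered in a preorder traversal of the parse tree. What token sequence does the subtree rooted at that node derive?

[P [Q { [P [Q { [P [Q { }]] }]] }] [P [Q { }]]]

{ { { } } }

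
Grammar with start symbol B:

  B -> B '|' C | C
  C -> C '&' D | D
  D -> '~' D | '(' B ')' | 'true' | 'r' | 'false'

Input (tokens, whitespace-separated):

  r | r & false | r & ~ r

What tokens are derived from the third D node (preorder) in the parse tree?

false

[B [B [B [C [D r]]] | [C [C [D r]] & [D false]]] | [C [C [D r]] & [D ~ [D r]]]]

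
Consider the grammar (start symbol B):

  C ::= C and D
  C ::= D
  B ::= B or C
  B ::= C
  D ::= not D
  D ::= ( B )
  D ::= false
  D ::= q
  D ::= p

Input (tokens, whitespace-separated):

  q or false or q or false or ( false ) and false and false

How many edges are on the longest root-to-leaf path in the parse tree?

[B [B [B [B [B [C [D q]]] or [C [D false]]] or [C [D q]]] or [C [D false]]] or [C [C [C [D ( [B [C [D false]]] )]] and [D false]] and [D false]]]

8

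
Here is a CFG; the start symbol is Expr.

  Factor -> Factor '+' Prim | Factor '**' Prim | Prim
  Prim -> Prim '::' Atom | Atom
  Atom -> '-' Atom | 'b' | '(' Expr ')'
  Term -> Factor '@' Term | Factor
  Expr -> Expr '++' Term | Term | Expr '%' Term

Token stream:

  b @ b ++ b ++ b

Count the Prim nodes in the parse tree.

[Expr [Expr [Expr [Term [Factor [Prim [Atom b]]] @ [Term [Factor [Prim [Atom b]]]]]] ++ [Term [Factor [Prim [Atom b]]]]] ++ [Term [Factor [Prim [Atom b]]]]]

4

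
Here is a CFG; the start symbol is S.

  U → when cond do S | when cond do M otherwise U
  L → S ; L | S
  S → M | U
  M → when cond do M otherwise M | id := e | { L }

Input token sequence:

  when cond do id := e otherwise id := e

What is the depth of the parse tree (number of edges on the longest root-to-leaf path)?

3

[S [M when cond do [M id := e] otherwise [M id := e]]]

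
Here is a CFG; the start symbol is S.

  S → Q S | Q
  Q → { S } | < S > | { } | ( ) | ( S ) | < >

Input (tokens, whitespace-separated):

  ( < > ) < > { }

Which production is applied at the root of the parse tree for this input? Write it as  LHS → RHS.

S → Q S

[S [Q ( [S [Q < >]] )] [S [Q < >] [S [Q { }]]]]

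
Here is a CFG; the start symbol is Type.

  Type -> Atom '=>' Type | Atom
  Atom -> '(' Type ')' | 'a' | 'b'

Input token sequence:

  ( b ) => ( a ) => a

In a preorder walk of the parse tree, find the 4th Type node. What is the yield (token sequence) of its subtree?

a

[Type [Atom ( [Type [Atom b]] )] => [Type [Atom ( [Type [Atom a]] )] => [Type [Atom a]]]]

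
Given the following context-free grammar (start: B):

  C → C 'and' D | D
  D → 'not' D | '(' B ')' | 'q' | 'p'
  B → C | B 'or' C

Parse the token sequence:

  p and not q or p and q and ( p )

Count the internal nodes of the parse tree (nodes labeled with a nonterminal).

16

[B [B [C [C [D p]] and [D not [D q]]]] or [C [C [C [D p]] and [D q]] and [D ( [B [C [D p]]] )]]]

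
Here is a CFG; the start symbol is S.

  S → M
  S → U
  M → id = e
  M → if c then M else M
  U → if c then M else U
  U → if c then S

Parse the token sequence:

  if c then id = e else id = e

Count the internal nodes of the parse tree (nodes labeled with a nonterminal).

4

[S [M if c then [M id = e] else [M id = e]]]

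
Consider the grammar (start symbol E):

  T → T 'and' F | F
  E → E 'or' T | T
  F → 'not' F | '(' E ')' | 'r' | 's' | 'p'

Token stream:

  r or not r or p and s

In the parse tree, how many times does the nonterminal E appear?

3

[E [E [E [T [F r]]] or [T [F not [F r]]]] or [T [T [F p]] and [F s]]]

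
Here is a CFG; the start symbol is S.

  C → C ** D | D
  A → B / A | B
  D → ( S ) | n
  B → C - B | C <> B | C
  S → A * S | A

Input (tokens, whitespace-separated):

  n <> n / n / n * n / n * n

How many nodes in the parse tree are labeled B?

[S [A [B [C [D n]] <> [B [C [D n]]]] / [A [B [C [D n]]] / [A [B [C [D n]]]]]] * [S [A [B [C [D n]]] / [A [B [C [D n]]]]] * [S [A [B [C [D n]]]]]]]

7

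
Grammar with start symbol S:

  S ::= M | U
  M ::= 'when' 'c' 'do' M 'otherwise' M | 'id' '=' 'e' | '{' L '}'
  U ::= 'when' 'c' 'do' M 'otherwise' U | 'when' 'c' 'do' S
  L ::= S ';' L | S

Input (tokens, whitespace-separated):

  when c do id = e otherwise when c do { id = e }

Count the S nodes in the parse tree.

3

[S [U when c do [M id = e] otherwise [U when c do [S [M { [L [S [M id = e]]] }]]]]]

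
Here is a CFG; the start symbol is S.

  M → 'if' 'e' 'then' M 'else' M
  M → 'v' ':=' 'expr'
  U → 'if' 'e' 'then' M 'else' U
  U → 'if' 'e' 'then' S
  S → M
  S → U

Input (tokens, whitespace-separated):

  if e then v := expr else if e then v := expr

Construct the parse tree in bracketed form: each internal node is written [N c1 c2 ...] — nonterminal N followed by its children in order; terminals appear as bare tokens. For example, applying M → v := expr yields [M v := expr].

S
U
if e then M else U
if e then v := expr else U
if e then v := expr else if e then S
if e then v := expr else if e then M
if e then v := expr else if e then v := expr

[S [U if e then [M v := expr] else [U if e then [S [M v := expr]]]]]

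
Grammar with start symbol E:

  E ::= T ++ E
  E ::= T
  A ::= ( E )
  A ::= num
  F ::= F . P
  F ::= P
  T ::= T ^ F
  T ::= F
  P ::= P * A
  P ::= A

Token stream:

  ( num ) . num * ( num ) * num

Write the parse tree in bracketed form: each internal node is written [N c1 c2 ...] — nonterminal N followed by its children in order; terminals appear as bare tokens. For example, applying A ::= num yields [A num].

E
T
F
F . P
P . P
A . P
( E ) . P
( T ) . P
( F ) . P
( P ) . P
( A ) . P
( num ) . P
( num ) . P * A
( num ) . P * A * A
( num ) . A * A * A
( num ) . num * A * A
( num ) . num * ( E ) * A
( num ) . num * ( T ) * A
( num ) . num * ( F ) * A
( num ) . num * ( P ) * A
( num ) . num * ( A ) * A
( num ) . num * ( num ) * A
( num ) . num * ( num ) * num

[E [T [F [F [P [A ( [E [T [F [P [A num]]]]] )]]] . [P [P [P [A num]] * [A ( [E [T [F [P [A num]]]]] )]] * [A num]]]]]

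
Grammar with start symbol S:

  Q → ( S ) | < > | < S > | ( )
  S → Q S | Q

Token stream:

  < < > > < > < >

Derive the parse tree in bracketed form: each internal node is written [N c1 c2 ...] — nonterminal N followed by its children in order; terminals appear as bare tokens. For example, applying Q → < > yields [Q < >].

S
Q S
< S > S
< Q > S
< < > > S
< < > > Q S
< < > > < > S
< < > > < > Q
< < > > < > < >

[S [Q < [S [Q < >]] >] [S [Q < >] [S [Q < >]]]]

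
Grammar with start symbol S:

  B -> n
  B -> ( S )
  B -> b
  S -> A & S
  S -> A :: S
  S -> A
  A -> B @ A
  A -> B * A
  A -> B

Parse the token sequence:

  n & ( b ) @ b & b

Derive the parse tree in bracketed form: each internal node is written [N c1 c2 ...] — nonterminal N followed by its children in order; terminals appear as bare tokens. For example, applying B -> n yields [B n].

[S [A [B n]] & [S [A [B ( [S [A [B b]]] )] @ [A [B b]]] & [S [A [B b]]]]]

S
A & S
B & S
n & S
n & A & S
n & B @ A & S
n & ( S ) @ A & S
n & ( A ) @ A & S
n & ( B ) @ A & S
n & ( b ) @ A & S
n & ( b ) @ B & S
n & ( b ) @ b & S
n & ( b ) @ b & A
n & ( b ) @ b & B
n & ( b ) @ b & b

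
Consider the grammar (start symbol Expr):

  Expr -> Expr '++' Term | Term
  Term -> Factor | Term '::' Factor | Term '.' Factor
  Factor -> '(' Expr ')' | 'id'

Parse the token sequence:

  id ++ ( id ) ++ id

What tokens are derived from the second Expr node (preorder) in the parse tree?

id ++ ( id )

[Expr [Expr [Expr [Term [Factor id]]] ++ [Term [Factor ( [Expr [Term [Factor id]]] )]]] ++ [Term [Factor id]]]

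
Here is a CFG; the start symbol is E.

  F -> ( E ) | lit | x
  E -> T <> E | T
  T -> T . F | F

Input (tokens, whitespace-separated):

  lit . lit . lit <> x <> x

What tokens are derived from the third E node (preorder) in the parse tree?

x

[E [T [T [T [F lit]] . [F lit]] . [F lit]] <> [E [T [F x]] <> [E [T [F x]]]]]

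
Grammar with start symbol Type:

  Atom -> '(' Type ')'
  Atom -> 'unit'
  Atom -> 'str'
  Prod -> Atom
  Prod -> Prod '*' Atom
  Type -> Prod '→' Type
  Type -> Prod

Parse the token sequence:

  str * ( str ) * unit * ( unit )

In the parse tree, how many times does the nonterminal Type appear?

[Type [Prod [Prod [Prod [Prod [Atom str]] * [Atom ( [Type [Prod [Atom str]]] )]] * [Atom unit]] * [Atom ( [Type [Prod [Atom unit]]] )]]]

3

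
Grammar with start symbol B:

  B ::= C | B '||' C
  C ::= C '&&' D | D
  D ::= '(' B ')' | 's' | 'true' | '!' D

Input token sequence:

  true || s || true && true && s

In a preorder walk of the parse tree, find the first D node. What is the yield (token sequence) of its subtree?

[B [B [B [C [D true]]] || [C [D s]]] || [C [C [C [D true]] && [D true]] && [D s]]]

true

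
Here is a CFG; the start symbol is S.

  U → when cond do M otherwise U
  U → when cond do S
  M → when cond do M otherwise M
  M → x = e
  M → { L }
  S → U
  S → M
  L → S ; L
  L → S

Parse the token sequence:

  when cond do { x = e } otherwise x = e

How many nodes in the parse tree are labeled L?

[S [M when cond do [M { [L [S [M x = e]]] }] otherwise [M x = e]]]

1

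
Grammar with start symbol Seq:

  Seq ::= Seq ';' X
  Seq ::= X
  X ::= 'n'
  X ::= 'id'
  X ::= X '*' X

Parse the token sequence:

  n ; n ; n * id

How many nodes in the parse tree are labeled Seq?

3

[Seq [Seq [Seq [X n]] ; [X n]] ; [X [X n] * [X id]]]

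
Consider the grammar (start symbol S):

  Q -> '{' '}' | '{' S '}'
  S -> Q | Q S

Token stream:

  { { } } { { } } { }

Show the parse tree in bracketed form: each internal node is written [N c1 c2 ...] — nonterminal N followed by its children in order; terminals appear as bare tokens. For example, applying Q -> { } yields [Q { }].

S
Q S
{ S } S
{ Q } S
{ { } } S
{ { } } Q S
{ { } } { S } S
{ { } } { Q } S
{ { } } { { } } S
{ { } } { { } } Q
{ { } } { { } } { }

[S [Q { [S [Q { }]] }] [S [Q { [S [Q { }]] }] [S [Q { }]]]]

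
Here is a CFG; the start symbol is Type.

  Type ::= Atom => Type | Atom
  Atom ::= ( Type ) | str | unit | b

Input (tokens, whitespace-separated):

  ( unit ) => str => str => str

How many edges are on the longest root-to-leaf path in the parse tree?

[Type [Atom ( [Type [Atom unit]] )] => [Type [Atom str] => [Type [Atom str] => [Type [Atom str]]]]]

5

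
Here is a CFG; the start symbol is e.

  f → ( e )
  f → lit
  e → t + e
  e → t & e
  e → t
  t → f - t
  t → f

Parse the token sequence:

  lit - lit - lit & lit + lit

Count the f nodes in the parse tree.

5

[e [t [f lit] - [t [f lit] - [t [f lit]]]] & [e [t [f lit]] + [e [t [f lit]]]]]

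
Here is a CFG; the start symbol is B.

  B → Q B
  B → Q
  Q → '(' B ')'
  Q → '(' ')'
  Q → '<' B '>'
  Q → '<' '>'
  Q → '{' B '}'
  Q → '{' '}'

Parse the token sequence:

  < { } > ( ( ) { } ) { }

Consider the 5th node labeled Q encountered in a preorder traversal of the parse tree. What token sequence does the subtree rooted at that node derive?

[B [Q < [B [Q { }]] >] [B [Q ( [B [Q ( )] [B [Q { }]]] )] [B [Q { }]]]]

{ }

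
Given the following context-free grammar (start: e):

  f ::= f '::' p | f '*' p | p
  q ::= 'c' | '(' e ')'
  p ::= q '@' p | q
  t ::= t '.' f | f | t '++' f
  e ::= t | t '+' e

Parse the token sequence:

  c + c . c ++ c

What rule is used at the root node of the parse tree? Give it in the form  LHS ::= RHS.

e ::= t '+' e

[e [t [f [p [q c]]]] + [e [t [t [t [f [p [q c]]]] . [f [p [q c]]]] ++ [f [p [q c]]]]]]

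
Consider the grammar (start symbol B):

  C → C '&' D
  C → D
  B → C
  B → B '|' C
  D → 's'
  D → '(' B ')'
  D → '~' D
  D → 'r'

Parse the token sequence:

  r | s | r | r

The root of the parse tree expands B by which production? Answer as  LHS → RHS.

B → B '|' C

[B [B [B [B [C [D r]]] | [C [D s]]] | [C [D r]]] | [C [D r]]]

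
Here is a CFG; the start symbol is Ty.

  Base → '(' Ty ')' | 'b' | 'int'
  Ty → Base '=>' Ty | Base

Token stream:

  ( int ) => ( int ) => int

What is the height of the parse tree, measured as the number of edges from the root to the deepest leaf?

[Ty [Base ( [Ty [Base int]] )] => [Ty [Base ( [Ty [Base int]] )] => [Ty [Base int]]]]

5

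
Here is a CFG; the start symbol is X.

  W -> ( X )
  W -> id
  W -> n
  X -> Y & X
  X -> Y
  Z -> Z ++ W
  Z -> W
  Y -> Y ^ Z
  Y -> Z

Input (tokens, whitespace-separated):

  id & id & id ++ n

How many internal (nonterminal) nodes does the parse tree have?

14

[X [Y [Z [W id]]] & [X [Y [Z [W id]]] & [X [Y [Z [Z [W id]] ++ [W n]]]]]]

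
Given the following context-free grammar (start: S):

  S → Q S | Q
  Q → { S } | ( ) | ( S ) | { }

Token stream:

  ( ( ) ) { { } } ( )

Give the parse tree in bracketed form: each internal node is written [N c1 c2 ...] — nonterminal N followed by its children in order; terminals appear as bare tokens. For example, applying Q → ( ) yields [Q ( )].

S
Q S
( S ) S
( Q ) S
( ( ) ) S
( ( ) ) Q S
( ( ) ) { S } S
( ( ) ) { Q } S
( ( ) ) { { } } S
( ( ) ) { { } } Q
( ( ) ) { { } } ( )

[S [Q ( [S [Q ( )]] )] [S [Q { [S [Q { }]] }] [S [Q ( )]]]]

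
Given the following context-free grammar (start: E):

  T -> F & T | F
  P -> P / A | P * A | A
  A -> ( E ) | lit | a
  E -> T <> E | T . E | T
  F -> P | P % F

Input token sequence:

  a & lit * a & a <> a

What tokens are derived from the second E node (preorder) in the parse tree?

a

[E [T [F [P [A a]]] & [T [F [P [P [A lit]] * [A a]]] & [T [F [P [A a]]]]]] <> [E [T [F [P [A a]]]]]]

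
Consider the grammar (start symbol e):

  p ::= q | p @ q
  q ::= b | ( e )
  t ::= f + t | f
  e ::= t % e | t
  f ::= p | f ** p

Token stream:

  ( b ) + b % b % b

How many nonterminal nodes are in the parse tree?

24

[e [t [f [p [q ( [e [t [f [p [q b]]]]] )]]] + [t [f [p [q b]]]]] % [e [t [f [p [q b]]]] % [e [t [f [p [q b]]]]]]]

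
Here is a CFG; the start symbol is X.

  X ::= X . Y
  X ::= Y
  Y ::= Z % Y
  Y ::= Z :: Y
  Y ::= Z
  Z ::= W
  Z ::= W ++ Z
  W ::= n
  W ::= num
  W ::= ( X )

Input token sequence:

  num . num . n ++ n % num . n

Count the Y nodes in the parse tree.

[X [X [X [X [Y [Z [W num]]]] . [Y [Z [W num]]]] . [Y [Z [W n] ++ [Z [W n]]] % [Y [Z [W num]]]]] . [Y [Z [W n]]]]

5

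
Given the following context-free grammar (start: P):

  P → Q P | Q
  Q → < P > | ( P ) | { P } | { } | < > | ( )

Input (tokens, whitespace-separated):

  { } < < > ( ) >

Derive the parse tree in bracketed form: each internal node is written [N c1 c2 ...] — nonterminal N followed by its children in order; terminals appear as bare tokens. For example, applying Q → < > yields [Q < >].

[P [Q { }] [P [Q < [P [Q < >] [P [Q ( )]]] >]]]

P
Q P
{ } P
{ } Q
{ } < P >
{ } < Q P >
{ } < < > P >
{ } < < > Q >
{ } < < > ( ) >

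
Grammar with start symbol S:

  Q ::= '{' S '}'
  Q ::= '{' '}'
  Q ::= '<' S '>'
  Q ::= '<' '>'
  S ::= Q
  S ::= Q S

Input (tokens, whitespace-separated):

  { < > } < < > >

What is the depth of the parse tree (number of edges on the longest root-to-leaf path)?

5

[S [Q { [S [Q < >]] }] [S [Q < [S [Q < >]] >]]]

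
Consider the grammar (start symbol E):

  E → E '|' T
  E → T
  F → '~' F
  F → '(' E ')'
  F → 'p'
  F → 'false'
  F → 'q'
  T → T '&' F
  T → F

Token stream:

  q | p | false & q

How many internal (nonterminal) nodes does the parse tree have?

[E [E [E [T [F q]]] | [T [F p]]] | [T [T [F false]] & [F q]]]

11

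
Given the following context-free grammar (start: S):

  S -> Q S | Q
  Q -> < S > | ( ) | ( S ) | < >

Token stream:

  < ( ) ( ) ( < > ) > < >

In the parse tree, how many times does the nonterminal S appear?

[S [Q < [S [Q ( )] [S [Q ( )] [S [Q ( [S [Q < >]] )]]]] >] [S [Q < >]]]

6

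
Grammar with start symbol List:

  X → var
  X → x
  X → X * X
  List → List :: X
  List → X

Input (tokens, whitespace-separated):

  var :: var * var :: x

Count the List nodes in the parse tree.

[List [List [List [X var]] :: [X [X var] * [X var]]] :: [X x]]

3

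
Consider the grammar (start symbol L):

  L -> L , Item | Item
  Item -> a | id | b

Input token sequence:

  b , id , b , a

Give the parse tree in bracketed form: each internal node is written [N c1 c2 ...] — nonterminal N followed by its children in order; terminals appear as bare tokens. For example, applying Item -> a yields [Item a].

[L [L [L [L [Item b]] , [Item id]] , [Item b]] , [Item a]]

L
L , Item
L , Item , Item
L , Item , Item , Item
Item , Item , Item , Item
b , Item , Item , Item
b , id , Item , Item
b , id , b , Item
b , id , b , a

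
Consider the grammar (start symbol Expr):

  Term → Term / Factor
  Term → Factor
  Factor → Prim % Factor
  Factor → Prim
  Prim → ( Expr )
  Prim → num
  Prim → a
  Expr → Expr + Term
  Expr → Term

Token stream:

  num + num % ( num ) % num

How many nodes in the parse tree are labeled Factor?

5

[Expr [Expr [Term [Factor [Prim num]]]] + [Term [Factor [Prim num] % [Factor [Prim ( [Expr [Term [Factor [Prim num]]]] )] % [Factor [Prim num]]]]]]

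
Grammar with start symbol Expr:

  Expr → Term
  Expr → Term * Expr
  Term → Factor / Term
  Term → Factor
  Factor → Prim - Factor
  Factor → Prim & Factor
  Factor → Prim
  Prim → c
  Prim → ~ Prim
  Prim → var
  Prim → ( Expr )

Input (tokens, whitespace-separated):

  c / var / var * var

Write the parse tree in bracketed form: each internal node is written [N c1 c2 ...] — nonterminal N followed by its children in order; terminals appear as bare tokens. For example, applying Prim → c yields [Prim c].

Expr
Term * Expr
Factor / Term * Expr
Prim / Term * Expr
c / Term * Expr
c / Factor / Term * Expr
c / Prim / Term * Expr
c / var / Term * Expr
c / var / Factor * Expr
c / var / Prim * Expr
c / var / var * Expr
c / var / var * Term
c / var / var * Factor
c / var / var * Prim
c / var / var * var

[Expr [Term [Factor [Prim c]] / [Term [Factor [Prim var]] / [Term [Factor [Prim var]]]]] * [Expr [Term [Factor [Prim var]]]]]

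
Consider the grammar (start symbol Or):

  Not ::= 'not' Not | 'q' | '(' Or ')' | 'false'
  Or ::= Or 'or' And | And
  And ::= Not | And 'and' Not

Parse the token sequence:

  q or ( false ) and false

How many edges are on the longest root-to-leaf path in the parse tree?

[Or [Or [And [Not q]]] or [And [And [Not ( [Or [And [Not false]]] )]] and [Not false]]]

7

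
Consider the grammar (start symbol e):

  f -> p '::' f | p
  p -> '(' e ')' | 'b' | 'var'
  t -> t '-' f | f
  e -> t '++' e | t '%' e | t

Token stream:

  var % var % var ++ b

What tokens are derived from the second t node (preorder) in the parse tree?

var

[e [t [f [p var]]] % [e [t [f [p var]]] % [e [t [f [p var]]] ++ [e [t [f [p b]]]]]]]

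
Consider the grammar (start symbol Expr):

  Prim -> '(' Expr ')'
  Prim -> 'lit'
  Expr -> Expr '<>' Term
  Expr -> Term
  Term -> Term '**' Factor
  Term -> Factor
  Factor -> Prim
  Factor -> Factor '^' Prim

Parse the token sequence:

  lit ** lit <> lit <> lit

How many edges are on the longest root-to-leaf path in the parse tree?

[Expr [Expr [Expr [Term [Term [Factor [Prim lit]]] ** [Factor [Prim lit]]]] <> [Term [Factor [Prim lit]]]] <> [Term [Factor [Prim lit]]]]

7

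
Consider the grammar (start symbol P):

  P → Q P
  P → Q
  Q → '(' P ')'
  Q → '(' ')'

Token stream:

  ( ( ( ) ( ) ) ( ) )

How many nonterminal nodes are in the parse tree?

10

[P [Q ( [P [Q ( [P [Q ( )] [P [Q ( )]]] )] [P [Q ( )]]] )]]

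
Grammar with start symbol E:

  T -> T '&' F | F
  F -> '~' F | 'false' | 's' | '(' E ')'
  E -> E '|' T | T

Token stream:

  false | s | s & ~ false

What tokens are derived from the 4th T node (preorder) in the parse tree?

s

[E [E [E [T [F false]]] | [T [F s]]] | [T [T [F s]] & [F ~ [F false]]]]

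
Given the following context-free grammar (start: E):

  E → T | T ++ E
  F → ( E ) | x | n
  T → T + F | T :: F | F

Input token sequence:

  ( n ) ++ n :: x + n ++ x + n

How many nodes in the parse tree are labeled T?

[E [T [F ( [E [T [F n]]] )]] ++ [E [T [T [T [F n]] :: [F x]] + [F n]] ++ [E [T [T [F x]] + [F n]]]]]

7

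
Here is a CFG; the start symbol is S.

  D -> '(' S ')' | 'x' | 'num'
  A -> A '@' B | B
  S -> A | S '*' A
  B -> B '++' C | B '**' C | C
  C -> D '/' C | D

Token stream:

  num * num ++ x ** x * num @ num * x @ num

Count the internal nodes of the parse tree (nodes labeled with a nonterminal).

[S [S [S [S [A [B [C [D num]]]]] * [A [B [B [B [C [D num]]] ++ [C [D x]]] ** [C [D x]]]]] * [A [A [B [C [D num]]]] @ [B [C [D num]]]]] * [A [A [B [C [D x]]]] @ [B [C [D num]]]]]

34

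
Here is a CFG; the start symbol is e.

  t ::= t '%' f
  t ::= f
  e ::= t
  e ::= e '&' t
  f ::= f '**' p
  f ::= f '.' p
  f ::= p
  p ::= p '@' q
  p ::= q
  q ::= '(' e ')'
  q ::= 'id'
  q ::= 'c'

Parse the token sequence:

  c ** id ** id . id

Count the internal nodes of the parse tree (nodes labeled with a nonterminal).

[e [t [f [f [f [f [p [q c]]] ** [p [q id]]] ** [p [q id]]] . [p [q id]]]]]

14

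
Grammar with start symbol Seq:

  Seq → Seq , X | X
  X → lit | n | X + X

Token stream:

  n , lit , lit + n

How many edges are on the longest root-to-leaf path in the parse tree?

4

[Seq [Seq [Seq [X n]] , [X lit]] , [X [X lit] + [X n]]]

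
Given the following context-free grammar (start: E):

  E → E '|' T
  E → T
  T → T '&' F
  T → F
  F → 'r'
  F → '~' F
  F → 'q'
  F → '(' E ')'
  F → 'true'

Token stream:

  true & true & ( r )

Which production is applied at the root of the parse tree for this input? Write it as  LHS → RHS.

[E [T [T [T [F true]] & [F true]] & [F ( [E [T [F r]]] )]]]

E → T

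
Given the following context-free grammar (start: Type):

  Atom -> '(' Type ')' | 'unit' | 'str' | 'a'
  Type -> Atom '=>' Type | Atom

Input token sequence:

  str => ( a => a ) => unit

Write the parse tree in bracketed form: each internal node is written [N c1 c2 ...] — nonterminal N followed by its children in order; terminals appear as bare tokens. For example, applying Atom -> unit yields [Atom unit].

Type
Atom => Type
str => Type
str => Atom => Type
str => ( Type ) => Type
str => ( Atom => Type ) => Type
str => ( a => Type ) => Type
str => ( a => Atom ) => Type
str => ( a => a ) => Type
str => ( a => a ) => Atom
str => ( a => a ) => unit

[Type [Atom str] => [Type [Atom ( [Type [Atom a] => [Type [Atom a]]] )] => [Type [Atom unit]]]]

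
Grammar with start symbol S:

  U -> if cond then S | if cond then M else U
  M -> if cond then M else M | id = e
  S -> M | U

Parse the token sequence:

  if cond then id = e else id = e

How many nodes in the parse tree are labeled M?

[S [M if cond then [M id = e] else [M id = e]]]

3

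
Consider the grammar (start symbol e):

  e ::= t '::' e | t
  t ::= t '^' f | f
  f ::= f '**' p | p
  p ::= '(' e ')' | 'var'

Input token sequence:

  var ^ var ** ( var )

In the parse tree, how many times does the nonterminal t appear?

3

[e [t [t [f [p var]]] ^ [f [f [p var]] ** [p ( [e [t [f [p var]]]] )]]]]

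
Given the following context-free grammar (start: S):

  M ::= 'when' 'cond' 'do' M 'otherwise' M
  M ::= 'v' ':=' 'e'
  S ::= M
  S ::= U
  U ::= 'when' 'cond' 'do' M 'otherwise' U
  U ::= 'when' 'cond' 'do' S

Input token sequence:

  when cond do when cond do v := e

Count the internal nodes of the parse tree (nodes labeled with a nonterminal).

[S [U when cond do [S [U when cond do [S [M v := e]]]]]]

6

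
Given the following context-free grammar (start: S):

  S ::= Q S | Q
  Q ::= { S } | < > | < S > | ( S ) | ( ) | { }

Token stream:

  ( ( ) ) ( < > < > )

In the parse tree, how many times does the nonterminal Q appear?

[S [Q ( [S [Q ( )]] )] [S [Q ( [S [Q < >] [S [Q < >]]] )]]]

5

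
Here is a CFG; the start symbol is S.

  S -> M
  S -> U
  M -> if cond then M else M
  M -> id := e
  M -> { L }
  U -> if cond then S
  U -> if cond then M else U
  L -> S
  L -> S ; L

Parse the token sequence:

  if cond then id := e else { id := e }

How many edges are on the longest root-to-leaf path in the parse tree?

6

[S [M if cond then [M id := e] else [M { [L [S [M id := e]]] }]]]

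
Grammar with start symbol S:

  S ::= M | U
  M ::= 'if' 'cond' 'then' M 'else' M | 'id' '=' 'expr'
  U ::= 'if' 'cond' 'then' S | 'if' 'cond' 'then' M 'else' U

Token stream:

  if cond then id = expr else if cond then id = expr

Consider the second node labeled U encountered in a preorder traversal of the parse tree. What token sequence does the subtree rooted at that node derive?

if cond then id = expr

[S [U if cond then [M id = expr] else [U if cond then [S [M id = expr]]]]]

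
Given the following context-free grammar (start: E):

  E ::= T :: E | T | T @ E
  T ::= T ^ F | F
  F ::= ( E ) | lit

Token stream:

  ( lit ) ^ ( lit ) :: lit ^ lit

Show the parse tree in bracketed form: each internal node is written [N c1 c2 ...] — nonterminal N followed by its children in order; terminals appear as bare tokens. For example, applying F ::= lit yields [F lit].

E
T :: E
T ^ F :: E
F ^ F :: E
( E ) ^ F :: E
( T ) ^ F :: E
( F ) ^ F :: E
( lit ) ^ F :: E
( lit ) ^ ( E ) :: E
( lit ) ^ ( T ) :: E
( lit ) ^ ( F ) :: E
( lit ) ^ ( lit ) :: E
( lit ) ^ ( lit ) :: T
( lit ) ^ ( lit ) :: T ^ F
( lit ) ^ ( lit ) :: F ^ F
( lit ) ^ ( lit ) :: lit ^ F
( lit ) ^ ( lit ) :: lit ^ lit

[E [T [T [F ( [E [T [F lit]]] )]] ^ [F ( [E [T [F lit]]] )]] :: [E [T [T [F lit]] ^ [F lit]]]]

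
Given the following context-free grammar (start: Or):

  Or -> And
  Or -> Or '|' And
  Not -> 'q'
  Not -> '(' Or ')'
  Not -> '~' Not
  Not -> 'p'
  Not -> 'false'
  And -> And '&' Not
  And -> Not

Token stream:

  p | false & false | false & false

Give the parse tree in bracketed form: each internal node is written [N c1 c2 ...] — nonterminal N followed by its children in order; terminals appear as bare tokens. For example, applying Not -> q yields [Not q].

[Or [Or [Or [And [Not p]]] | [And [And [Not false]] & [Not false]]] | [And [And [Not false]] & [Not false]]]

Or
Or | And
Or | And | And
And | And | And
Not | And | And
p | And | And
p | And & Not | And
p | Not & Not | And
p | false & Not | And
p | false & false | And
p | false & false | And & Not
p | false & false | Not & Not
p | false & false | false & Not
p | false & false | false & false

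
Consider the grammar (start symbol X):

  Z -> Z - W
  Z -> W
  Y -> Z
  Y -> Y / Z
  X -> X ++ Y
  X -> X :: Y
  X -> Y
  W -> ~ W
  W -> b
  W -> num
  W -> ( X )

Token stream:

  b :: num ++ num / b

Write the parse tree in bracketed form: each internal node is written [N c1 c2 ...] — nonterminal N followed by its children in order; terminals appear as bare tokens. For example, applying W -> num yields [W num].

X
X ++ Y
X :: Y ++ Y
Y :: Y ++ Y
Z :: Y ++ Y
W :: Y ++ Y
b :: Y ++ Y
b :: Z ++ Y
b :: W ++ Y
b :: num ++ Y
b :: num ++ Y / Z
b :: num ++ Z / Z
b :: num ++ W / Z
b :: num ++ num / Z
b :: num ++ num / W
b :: num ++ num / b

[X [X [X [Y [Z [W b]]]] :: [Y [Z [W num]]]] ++ [Y [Y [Z [W num]]] / [Z [W b]]]]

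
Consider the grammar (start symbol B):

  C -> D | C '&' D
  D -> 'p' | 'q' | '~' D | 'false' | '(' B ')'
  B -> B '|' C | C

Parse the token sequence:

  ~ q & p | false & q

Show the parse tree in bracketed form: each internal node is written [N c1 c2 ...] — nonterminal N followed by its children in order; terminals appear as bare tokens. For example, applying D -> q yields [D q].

[B [B [C [C [D ~ [D q]]] & [D p]]] | [C [C [D false]] & [D q]]]

B
B | C
C | C
C & D | C
D & D | C
~ D & D | C
~ q & D | C
~ q & p | C
~ q & p | C & D
~ q & p | D & D
~ q & p | false & D
~ q & p | false & q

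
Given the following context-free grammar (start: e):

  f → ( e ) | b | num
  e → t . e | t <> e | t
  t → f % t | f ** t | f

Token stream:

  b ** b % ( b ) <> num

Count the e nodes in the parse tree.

3

[e [t [f b] ** [t [f b] % [t [f ( [e [t [f b]]] )]]]] <> [e [t [f num]]]]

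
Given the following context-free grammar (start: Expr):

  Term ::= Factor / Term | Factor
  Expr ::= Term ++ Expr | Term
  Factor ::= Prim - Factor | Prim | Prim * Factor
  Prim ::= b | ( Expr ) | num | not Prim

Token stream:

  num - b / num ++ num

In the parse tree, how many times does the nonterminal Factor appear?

[Expr [Term [Factor [Prim num] - [Factor [Prim b]]] / [Term [Factor [Prim num]]]] ++ [Expr [Term [Factor [Prim num]]]]]

4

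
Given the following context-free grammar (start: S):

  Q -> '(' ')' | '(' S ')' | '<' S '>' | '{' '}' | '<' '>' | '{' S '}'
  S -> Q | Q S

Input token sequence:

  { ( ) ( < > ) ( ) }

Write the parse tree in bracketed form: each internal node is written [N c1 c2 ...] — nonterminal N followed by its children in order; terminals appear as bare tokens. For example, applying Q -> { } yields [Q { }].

S
Q
{ S }
{ Q S }
{ ( ) S }
{ ( ) Q S }
{ ( ) ( S ) S }
{ ( ) ( Q ) S }
{ ( ) ( < > ) S }
{ ( ) ( < > ) Q }
{ ( ) ( < > ) ( ) }

[S [Q { [S [Q ( )] [S [Q ( [S [Q < >]] )] [S [Q ( )]]]] }]]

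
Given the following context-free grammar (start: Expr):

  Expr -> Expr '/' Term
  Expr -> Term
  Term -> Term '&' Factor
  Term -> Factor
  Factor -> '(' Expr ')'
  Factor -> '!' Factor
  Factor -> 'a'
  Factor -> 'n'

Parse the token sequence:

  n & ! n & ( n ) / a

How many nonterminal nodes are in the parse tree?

[Expr [Expr [Term [Term [Term [Factor n]] & [Factor ! [Factor n]]] & [Factor ( [Expr [Term [Factor n]]] )]]] / [Term [Factor a]]]

14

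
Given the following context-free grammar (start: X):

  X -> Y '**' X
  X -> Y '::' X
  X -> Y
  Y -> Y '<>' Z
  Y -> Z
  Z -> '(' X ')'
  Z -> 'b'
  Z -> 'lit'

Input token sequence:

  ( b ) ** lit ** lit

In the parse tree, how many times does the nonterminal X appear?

4

[X [Y [Z ( [X [Y [Z b]]] )]] ** [X [Y [Z lit]] ** [X [Y [Z lit]]]]]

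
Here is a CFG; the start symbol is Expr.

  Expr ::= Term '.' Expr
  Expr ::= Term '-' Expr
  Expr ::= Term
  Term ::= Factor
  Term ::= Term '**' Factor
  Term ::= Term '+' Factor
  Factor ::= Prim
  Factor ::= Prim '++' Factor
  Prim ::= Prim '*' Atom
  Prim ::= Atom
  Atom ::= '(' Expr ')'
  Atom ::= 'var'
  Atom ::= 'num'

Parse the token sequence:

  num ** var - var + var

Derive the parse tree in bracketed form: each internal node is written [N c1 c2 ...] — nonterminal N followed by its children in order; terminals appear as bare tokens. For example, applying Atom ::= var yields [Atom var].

[Expr [Term [Term [Factor [Prim [Atom num]]]] ** [Factor [Prim [Atom var]]]] - [Expr [Term [Term [Factor [Prim [Atom var]]]] + [Factor [Prim [Atom var]]]]]]

Expr
Term - Expr
Term ** Factor - Expr
Factor ** Factor - Expr
Prim ** Factor - Expr
Atom ** Factor - Expr
num ** Factor - Expr
num ** Prim - Expr
num ** Atom - Expr
num ** var - Expr
num ** var - Term
num ** var - Term + Factor
num ** var - Factor + Factor
num ** var - Prim + Factor
num ** var - Atom + Factor
num ** var - var + Factor
num ** var - var + Prim
num ** var - var + Atom
num ** var - var + var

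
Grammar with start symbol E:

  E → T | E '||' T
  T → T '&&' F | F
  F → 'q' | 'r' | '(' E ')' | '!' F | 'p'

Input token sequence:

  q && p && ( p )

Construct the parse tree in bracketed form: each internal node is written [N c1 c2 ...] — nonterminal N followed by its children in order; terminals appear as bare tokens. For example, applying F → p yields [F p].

E
T
T && F
T && F && F
F && F && F
q && F && F
q && p && F
q && p && ( E )
q && p && ( T )
q && p && ( F )
q && p && ( p )

[E [T [T [T [F q]] && [F p]] && [F ( [E [T [F p]]] )]]]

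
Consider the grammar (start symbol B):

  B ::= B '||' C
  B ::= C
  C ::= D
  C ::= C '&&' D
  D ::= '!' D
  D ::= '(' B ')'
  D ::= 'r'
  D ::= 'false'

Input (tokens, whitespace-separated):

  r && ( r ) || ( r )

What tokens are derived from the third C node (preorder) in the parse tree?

r

[B [B [C [C [D r]] && [D ( [B [C [D r]]] )]]] || [C [D ( [B [C [D r]]] )]]]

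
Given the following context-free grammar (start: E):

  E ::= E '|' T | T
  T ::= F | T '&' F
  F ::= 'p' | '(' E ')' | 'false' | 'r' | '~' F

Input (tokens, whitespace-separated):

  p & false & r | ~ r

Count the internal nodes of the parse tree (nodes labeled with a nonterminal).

11

[E [E [T [T [T [F p]] & [F false]] & [F r]]] | [T [F ~ [F r]]]]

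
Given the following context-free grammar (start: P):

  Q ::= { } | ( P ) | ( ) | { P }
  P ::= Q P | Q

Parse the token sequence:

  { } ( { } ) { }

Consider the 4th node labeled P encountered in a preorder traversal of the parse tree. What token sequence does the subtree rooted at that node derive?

{ }

[P [Q { }] [P [Q ( [P [Q { }]] )] [P [Q { }]]]]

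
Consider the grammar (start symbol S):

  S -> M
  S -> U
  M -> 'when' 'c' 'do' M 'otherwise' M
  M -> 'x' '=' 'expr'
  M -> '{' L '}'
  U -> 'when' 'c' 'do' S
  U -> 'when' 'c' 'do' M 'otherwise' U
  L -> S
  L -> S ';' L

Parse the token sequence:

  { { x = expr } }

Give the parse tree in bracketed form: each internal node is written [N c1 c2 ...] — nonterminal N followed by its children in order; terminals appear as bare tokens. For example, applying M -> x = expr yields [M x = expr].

S
M
{ L }
{ S }
{ M }
{ { L } }
{ { S } }
{ { M } }
{ { x = expr } }

[S [M { [L [S [M { [L [S [M x = expr]]] }]]] }]]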